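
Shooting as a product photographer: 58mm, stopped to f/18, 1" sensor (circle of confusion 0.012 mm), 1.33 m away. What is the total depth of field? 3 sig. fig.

Hyperfocal distance H = f²/(N·c) + f = 58²/(18 × 0.012) + 58 = 3364/0.216 + 58 ≈ 15632.1 mm ≈ 15.63 m.
Near limit Dn = s·(H − f)/(H + s − 2f) = 1330 × (15632.1 − 58) / (15632.1 + 1330 − 2 × 58) = 1330 × 15574.1 / 16846.1 ≈ 1229.58 mm.
Far limit Df = s·(H − f)/(H − s) = 1330 × (15632.1 − 58) / (15632.1 − 1330) = 1330 × 15574.1 / 14302.1 ≈ 1448.29 mm.
Depth of field = Df − Dn = 1448.29 − 1229.58 ≈ 218.71 mm.

219 mm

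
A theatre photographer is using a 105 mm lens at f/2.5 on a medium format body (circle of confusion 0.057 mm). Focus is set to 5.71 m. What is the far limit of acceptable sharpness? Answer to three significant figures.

6.16 m

Hyperfocal distance H = f²/(N·c) + f = 105²/(2.5 × 0.057) + 105 = 11025/0.1425 + 105 ≈ 77473.4 mm ≈ 77.47 m.
Far limit Df = s·(H − f)/(H − s) = 5710 × (77473.4 − 105) / (77473.4 − 5710) = 5710 × 77368.4 / 71763.4 ≈ 6156.0 mm ≈ 6.16 m.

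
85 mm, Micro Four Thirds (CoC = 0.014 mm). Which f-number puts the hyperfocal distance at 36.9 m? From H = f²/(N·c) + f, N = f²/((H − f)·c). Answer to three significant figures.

Rearrange H = f²/(N·c) + f for N: N = f² / ((H − f)·c).
N = 85² / ((36900 − 85) × 0.014) = 7225 / 515.4 ≈ 14.

f/14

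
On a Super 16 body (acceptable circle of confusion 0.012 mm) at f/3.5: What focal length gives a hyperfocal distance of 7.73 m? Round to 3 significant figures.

18.0 mm

From H = f²/(N·c) + f, with f ≪ H: f ≈ √(H·N·c) = √(7730 × 3.5 × 0.012) = √324.66 ≈ 18.02 mm.
The +f correction barely moves this — solving exactly, f² + N·c·f − N·c·H = 0 ⇒ f = (−N·c + √((N·c)² + 4·N·c·H))/2 = (−0.042 + √1298.6)/2 ≈ 17.997 mm, so f ≈ 18.0 mm.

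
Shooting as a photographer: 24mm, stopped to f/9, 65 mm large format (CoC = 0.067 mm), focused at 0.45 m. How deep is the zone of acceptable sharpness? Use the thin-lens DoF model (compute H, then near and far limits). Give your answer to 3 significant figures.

0.501 m

Hyperfocal distance H = f²/(N·c) + f = 24²/(9 × 0.067) + 24 = 576/0.603 + 24 ≈ 979.2 mm ≈ 0.979 m.
Near limit Dn = s·(H − f)/(H + s − 2f) = 450 × (979.2 − 24) / (979.2 + 450 − 2 × 24) = 450 × 955.2 / 1381.2 ≈ 311.21 mm.
Far limit Df = s·(H − f)/(H − s) = 450 × (979.2 − 24) / (979.2 − 450) = 450 × 955.2 / 529.2 ≈ 812.23 mm.
Depth of field = Df − Dn = 812.23 − 311.21 ≈ 501.02 mm ≈ 0.501 m.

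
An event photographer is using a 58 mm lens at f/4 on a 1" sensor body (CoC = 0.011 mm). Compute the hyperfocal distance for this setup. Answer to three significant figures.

Hyperfocal distance H = f²/(N·c) + f = 58²/(4 × 0.011) + 58 = 3364/0.044 + 58 ≈ 76512.5 mm ≈ 76.5 m.

76.5 m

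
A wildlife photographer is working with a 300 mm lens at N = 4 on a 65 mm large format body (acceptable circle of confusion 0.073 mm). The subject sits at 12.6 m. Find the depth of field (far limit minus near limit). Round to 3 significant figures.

1.01 m

Hyperfocal distance H = f²/(N·c) + f = 300²/(4 × 0.073) + 300 = 90000/0.292 + 300 ≈ 308519.2 mm ≈ 308.5 m.
Near limit Dn = s·(H − f)/(H + s − 2f) = 12600 × (308519.2 − 300) / (308519.2 + 12600 − 2 × 300) = 12600 × 308219.2 / 320519.2 ≈ 12116.5 mm.
Far limit Df = s·(H − f)/(H − s) = 12600 × (308519.2 − 300) / (308519.2 − 12600) = 12600 × 308219.2 / 295919.2 ≈ 13123.7 mm.
Depth of field = Df − Dn = 13123.7 − 12116.5 ≈ 1007.2 mm ≈ 1.01 m.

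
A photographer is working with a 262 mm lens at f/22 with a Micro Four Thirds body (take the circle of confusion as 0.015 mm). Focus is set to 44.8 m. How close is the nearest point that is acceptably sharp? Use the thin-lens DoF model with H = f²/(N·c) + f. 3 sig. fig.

Hyperfocal distance H = f²/(N·c) + f = 262²/(22 × 0.015) + 262 = 68644/0.33 + 262 ≈ 208274.1 mm ≈ 208.3 m.
Near limit Dn = s·(H − f)/(H + s − 2f) = 44800 × (208274.1 − 262) / (208274.1 + 44800 − 2 × 262) = 44800 × 208012.1 / 252550.1 ≈ 36899 mm ≈ 36.9 m.

36.9 m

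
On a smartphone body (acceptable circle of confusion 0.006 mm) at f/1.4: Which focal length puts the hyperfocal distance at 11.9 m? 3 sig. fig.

From H = f²/(N·c) + f, with f ≪ H: f ≈ √(H·N·c) = √(11900 × 1.4 × 0.006) = √99.960 ≈ 9.998 mm.
Exact: f² + N·c·f − N·c·H = 0 ⇒ f = (−N·c + √((N·c)² + 4·N·c·H))/2 = (−0.0084 + √399.84)/2 ≈ 9.9938 mm ≈ 9.99 mm.

9.99 mm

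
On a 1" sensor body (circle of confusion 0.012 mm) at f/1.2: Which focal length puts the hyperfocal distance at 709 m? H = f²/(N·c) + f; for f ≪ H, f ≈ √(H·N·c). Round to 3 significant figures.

From H = f²/(N·c) + f, with f ≪ H: f ≈ √(H·N·c) = √(709000 × 1.2 × 0.012) = √10210 ≈ 101.0 mm.
The +f correction barely moves this — solving exactly, f² + N·c·f − N·c·H = 0 ⇒ f = (−N·c + √((N·c)² + 4·N·c·H))/2 = (−0.0144 + √40838)/2 ≈ 101.04 mm, so f ≈ 101 mm.

101 mm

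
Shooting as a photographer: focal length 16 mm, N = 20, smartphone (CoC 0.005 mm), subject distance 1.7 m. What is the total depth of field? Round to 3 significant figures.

Hyperfocal distance H = f²/(N·c) + f = 16²/(20 × 0.005) + 16 = 256/0.1 + 16 ≈ 2576.0 mm ≈ 2.576 m.
Near limit Dn = s·(H − f)/(H + s − 2f) = 1700 × (2576.0 − 16) / (2576.0 + 1700 − 2 × 16) = 1700 × 2560.0 / 4244.0 ≈ 1025.4 mm.
Far limit Df = s·(H − f)/(H − s) = 1700 × (2576.0 − 16) / (2576.0 − 1700) = 1700 × 2560.0 / 876.0 ≈ 4968.0 mm.
Depth of field = Df − Dn = 4968.0 − 1025.4 ≈ 3942.6 mm ≈ 3.94 m.

3.94 m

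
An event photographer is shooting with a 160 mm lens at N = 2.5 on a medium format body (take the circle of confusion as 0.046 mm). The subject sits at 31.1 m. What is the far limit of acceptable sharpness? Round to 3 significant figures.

36.1 m

Hyperfocal distance H = f²/(N·c) + f = 160²/(2.5 × 0.046) + 160 = 25600/0.115 + 160 ≈ 222768.7 mm ≈ 222.8 m.
Far limit Df = s·(H − f)/(H − s) = 31100 × (222768.7 − 160) / (222768.7 − 31100) = 31100 × 222608.7 / 191668.7 ≈ 36120 mm ≈ 36.1 m.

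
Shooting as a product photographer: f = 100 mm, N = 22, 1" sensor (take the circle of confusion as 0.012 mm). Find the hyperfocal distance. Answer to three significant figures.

38.0 m

Hyperfocal distance H = f²/(N·c) + f = 100²/(22 × 0.012) + 100 = 10000/0.264 + 100 ≈ 37978.8 mm ≈ 38.0 m.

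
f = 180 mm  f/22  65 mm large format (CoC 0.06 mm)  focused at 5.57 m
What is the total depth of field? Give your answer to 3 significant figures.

Hyperfocal distance H = f²/(N·c) + f = 180²/(22 × 0.06) + 180 = 32400/1.32 + 180 ≈ 24725.5 mm ≈ 24.73 m.
Near limit Dn = s·(H − f)/(H + s − 2f) = 5570 × (24725.5 − 180) / (24725.5 + 5570 − 2 × 180) = 5570 × 24545.5 / 29935.5 ≈ 4567.1 mm.
Far limit Df = s·(H − f)/(H − s) = 5570 × (24725.5 − 180) / (24725.5 − 5570) = 5570 × 24545.5 / 19155.5 ≈ 7137.3 mm.
Depth of field = Df − Dn = 7137.3 − 4567.1 ≈ 2570.2 mm ≈ 2.57 m.

2.57 m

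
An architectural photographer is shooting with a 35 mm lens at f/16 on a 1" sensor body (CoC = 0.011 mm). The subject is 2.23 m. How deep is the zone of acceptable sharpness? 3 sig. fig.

1.56 m

Hyperfocal distance H = f²/(N·c) + f = 35²/(16 × 0.011) + 35 = 1225/0.176 + 35 ≈ 6995.2 mm ≈ 6.995 m.
Near limit Dn = s·(H − f)/(H + s − 2f) = 2230 × (6995.2 − 35) / (6995.2 + 2230 − 2 × 35) = 2230 × 6960.2 / 9155.2 ≈ 1695.3 mm.
Far limit Df = s·(H − f)/(H − s) = 2230 × (6995.2 − 35) / (6995.2 − 2230) = 2230 × 6960.2 / 4765.2 ≈ 3257.2 mm.
Depth of field = Df − Dn = 3257.2 − 1695.3 ≈ 1561.9 mm ≈ 1.56 m.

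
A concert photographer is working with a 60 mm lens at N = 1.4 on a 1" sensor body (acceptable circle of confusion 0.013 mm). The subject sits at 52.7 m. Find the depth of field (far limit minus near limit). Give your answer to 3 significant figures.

Hyperfocal distance H = f²/(N·c) + f = 60²/(1.4 × 0.013) + 60 = 3600/0.0182 + 60 ≈ 197862.2 mm ≈ 197.9 m.
Near limit Dn = s·(H − f)/(H + s − 2f) = 52700 × (197862.2 − 60) / (197862.2 + 52700 − 2 × 60) = 52700 × 197802.2 / 250442.2 ≈ 41623 mm.
Far limit Df = s·(H − f)/(H − s) = 52700 × (197862.2 − 60) / (197862.2 − 52700) = 52700 × 197802.2 / 145162.2 ≈ 71811 mm.
Depth of field = Df − Dn = 71811 − 41623 ≈ 30188 mm ≈ 30.2 m.

30.2 m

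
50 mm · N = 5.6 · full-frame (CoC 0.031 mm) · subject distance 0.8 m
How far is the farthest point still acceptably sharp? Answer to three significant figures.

Hyperfocal distance H = f²/(N·c) + f = 50²/(5.6 × 0.031) + 50 = 2500/0.1736 + 50 ≈ 14450.9 mm ≈ 14.45 m.
Far limit Df = s·(H − f)/(H − s) = 800 × (14450.9 − 50) / (14450.9 − 800) = 800 × 14400.9 / 13650.9 ≈ 843.95 mm ≈ 0.844 m.

0.844 m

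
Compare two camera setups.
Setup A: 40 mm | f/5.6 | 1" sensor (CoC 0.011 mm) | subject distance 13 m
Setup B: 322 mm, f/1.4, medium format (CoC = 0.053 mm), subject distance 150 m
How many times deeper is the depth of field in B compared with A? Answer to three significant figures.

Setup A: H = 40²/(5.6×0.011) + 40 ≈ 26014.0 mm; DoF = Df − Dn = 25946 − 8673 ≈ 17273 mm.
Setup B: H = 322²/(1.4×0.053) + 322 ≈ 1397680.5 mm; DoF = Df − Dn = 167995 − 135487 ≈ 32508 mm.
Ratio = 32508 / 17273 ≈ 1.88.

1.88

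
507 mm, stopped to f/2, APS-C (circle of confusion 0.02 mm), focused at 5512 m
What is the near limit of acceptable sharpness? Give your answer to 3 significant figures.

2970 m

Hyperfocal distance H = f²/(N·c) + f = 507²/(2 × 0.02) + 507 = 257049/0.04 + 507 ≈ 6426732.0 mm ≈ 6427 m.
Near limit Dn = s·(H − f)/(H + s − 2f) = 5512000 × (6426732.0 − 507) / (6426732.0 + 5512000 − 2 × 507) = 5512000 × 6426225.0 / 11937718.0 ≈ 2967180 mm ≈ 2970 m.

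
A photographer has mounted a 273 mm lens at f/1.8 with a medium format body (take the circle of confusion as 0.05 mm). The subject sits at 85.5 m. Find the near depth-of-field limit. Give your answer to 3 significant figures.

Hyperfocal distance H = f²/(N·c) + f = 273²/(1.8 × 0.05) + 273 = 74529/0.09 + 273 ≈ 828373.0 mm ≈ 828.4 m.
Near limit Dn = s·(H − f)/(H + s − 2f) = 85500 × (828373.0 − 273) / (828373.0 + 85500 − 2 × 273) = 85500 × 828100.0 / 913327.0 ≈ 77522 mm ≈ 77.5 m.

77.5 m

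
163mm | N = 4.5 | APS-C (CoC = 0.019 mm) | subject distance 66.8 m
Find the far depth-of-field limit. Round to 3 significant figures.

Hyperfocal distance H = f²/(N·c) + f = 163²/(4.5 × 0.019) + 163 = 26569/0.0855 + 163 ≈ 310911.5 mm ≈ 310.9 m.
Far limit Df = s·(H − f)/(H − s) = 66800 × (310911.5 − 163) / (310911.5 − 66800) = 66800 × 310748.5 / 244111.5 ≈ 85035 mm ≈ 85.0 m.

85.0 m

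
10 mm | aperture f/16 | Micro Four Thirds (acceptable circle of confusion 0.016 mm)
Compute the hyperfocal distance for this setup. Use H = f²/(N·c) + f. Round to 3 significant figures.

401 mm

Hyperfocal distance H = f²/(N·c) + f = 10²/(16 × 0.016) + 10 = 100/0.256 + 10 ≈ 400.6 mm ≈ 0.401 m.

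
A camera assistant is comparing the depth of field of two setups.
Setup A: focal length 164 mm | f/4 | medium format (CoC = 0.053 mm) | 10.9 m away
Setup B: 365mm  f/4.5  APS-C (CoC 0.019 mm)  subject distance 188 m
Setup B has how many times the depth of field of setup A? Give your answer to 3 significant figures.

24.7

Setup A: H = 164²/(4×0.053) + 164 ≈ 127031.9 mm; DoF = Df − Dn = 11907.7 − 10049.6 ≈ 1858.1 mm.
Setup B: H = 365²/(4.5×0.019) + 365 ≈ 1558552.1 mm; DoF = Df − Dn = 213738 − 167794 ≈ 45944 mm.
Ratio = 45944 / 1858.1 ≈ 24.7.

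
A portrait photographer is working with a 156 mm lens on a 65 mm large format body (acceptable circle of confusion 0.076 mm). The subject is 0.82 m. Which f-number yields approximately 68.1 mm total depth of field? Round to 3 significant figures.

Write h = H − f = f²/(N·c). The thin-lens limits are Dn = s·h/(h + (s−f)) and Df = s·h/(h − (s−f)), so DoF = Df − Dn = 2·s·(s−f)·h / (h² − (s−f)²).
That is a quadratic in h: DoF·h² − 2·s·(s−f)·h − DoF·(s−f)² = 0 ⇒ h = (s−f)·(s + √(s² + DoF²)) / DoF = 664 × (820 + √(820² + 68.1²)) / 68.1 = 664 × (820 + 822.823) / 68.1 ≈ 16018 mm.
Then N = f²/(c·h) = 156² / (0.076 × 16018) = 24336 / 1217.4 ≈ 20.

f/20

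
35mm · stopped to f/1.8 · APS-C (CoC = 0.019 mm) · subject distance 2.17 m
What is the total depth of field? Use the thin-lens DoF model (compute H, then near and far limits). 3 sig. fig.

260 mm

Hyperfocal distance H = f²/(N·c) + f = 35²/(1.8 × 0.019) + 35 = 1225/0.0342 + 35 ≈ 35853.7 mm ≈ 35.85 m.
Near limit Dn = s·(H − f)/(H + s − 2f) = 2170 × (35853.7 − 35) / (35853.7 + 2170 − 2 × 35) = 2170 × 35818.7 / 37953.7 ≈ 2047.93 mm.
Far limit Df = s·(H − f)/(H − s) = 2170 × (35853.7 − 35) / (35853.7 − 2170) = 2170 × 35818.7 / 33683.7 ≈ 2307.54 mm.
Depth of field = Df − Dn = 2307.54 − 2047.93 ≈ 259.61 mm.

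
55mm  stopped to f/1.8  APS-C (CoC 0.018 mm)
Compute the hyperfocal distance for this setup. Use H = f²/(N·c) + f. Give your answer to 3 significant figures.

93.4 m

Hyperfocal distance H = f²/(N·c) + f = 55²/(1.8 × 0.018) + 55 = 3025/0.0324 + 55 ≈ 93419.2 mm ≈ 93.4 m.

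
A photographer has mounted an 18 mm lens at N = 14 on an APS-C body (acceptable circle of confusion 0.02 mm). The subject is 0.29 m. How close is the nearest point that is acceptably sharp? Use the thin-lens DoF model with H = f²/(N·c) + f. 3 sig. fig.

Hyperfocal distance H = f²/(N·c) + f = 18²/(14 × 0.02) + 18 = 324/0.28 + 18 ≈ 1175.1 mm ≈ 1.175 m.
Near limit Dn = s·(H − f)/(H + s − 2f) = 290 × (1175.1 − 18) / (1175.1 + 290 − 2 × 18) = 290 × 1157.1 / 1429.1 ≈ 234.81 mm.

235 mm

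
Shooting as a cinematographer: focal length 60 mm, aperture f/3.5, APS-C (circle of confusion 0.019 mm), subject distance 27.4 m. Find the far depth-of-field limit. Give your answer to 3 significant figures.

Hyperfocal distance H = f²/(N·c) + f = 60²/(3.5 × 0.019) + 60 = 3600/0.0665 + 60 ≈ 54195.3 mm ≈ 54.20 m.
Far limit Df = s·(H − f)/(H − s) = 27400 × (54195.3 − 60) / (54195.3 − 27400) = 27400 × 54135.3 / 26795.3 ≈ 55357 mm ≈ 55.4 m.

55.4 m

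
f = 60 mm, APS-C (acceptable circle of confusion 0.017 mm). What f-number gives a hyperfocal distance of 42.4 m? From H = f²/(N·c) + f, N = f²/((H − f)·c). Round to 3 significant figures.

Rearrange H = f²/(N·c) + f for N: N = f² / ((H − f)·c).
N = 60² / ((42400 − 60) × 0.017) = 3600 / 719.8 ≈ 5.

f/5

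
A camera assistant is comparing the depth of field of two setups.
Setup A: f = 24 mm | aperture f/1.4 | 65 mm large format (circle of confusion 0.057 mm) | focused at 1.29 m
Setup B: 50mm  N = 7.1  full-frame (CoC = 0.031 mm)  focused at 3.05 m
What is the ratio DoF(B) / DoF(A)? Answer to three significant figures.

Setup A: H = 24²/(1.4×0.057) + 24 ≈ 7242.0 mm; DoF = Df − Dn = 1564.38 − 1097.50 ≈ 466.88 mm.
Setup B: H = 50²/(7.1×0.031) + 50 ≈ 11408.5 mm; DoF = Df − Dn = 4144.7 − 2412.7 ≈ 1732.0 mm.
Ratio = 1732.0 / 466.88 ≈ 3.71.

3.71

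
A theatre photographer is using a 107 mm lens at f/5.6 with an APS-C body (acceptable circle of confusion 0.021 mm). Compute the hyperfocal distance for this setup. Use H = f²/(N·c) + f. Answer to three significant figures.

97.5 m

Hyperfocal distance H = f²/(N·c) + f = 107²/(5.6 × 0.021) + 107 = 11449/0.1176 + 107 ≈ 97462.4 mm ≈ 97.5 m.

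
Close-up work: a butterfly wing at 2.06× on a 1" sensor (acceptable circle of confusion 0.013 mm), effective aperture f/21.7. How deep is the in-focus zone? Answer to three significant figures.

At magnification m, DoF ≈ 2·N_eff·c/m² = 2 × 21.7 × 0.013 / 2.06² = 0.5642 / 4.244 ≈ 0.133 mm.

0.133 mm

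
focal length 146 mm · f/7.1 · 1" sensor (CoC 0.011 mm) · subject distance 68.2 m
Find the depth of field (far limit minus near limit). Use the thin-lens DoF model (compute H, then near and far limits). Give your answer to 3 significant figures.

36.3 m

Hyperfocal distance H = f²/(N·c) + f = 146²/(7.1 × 0.011) + 146 = 21316/0.0781 + 146 ≈ 273078.1 mm ≈ 273.1 m.
Near limit Dn = s·(H − f)/(H + s − 2f) = 68200 × (273078.1 − 146) / (273078.1 + 68200 − 2 × 146) = 68200 × 272932.1 / 340986.1 ≈ 54589 mm.
Far limit Df = s·(H − f)/(H − s) = 68200 × (273078.1 − 146) / (273078.1 − 68200) = 68200 × 272932.1 / 204878.1 ≈ 90854 mm.
Depth of field = Df − Dn = 90854 − 54589 ≈ 36265 mm ≈ 36.3 m.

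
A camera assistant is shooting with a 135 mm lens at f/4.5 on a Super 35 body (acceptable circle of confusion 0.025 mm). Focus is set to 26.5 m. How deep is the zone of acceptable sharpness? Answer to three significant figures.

8.86 m

Hyperfocal distance H = f²/(N·c) + f = 135²/(4.5 × 0.025) + 135 = 18225/0.1125 + 135 ≈ 162135.0 mm ≈ 162.1 m.
Near limit Dn = s·(H − f)/(H + s − 2f) = 26500 × (162135.0 − 135) / (162135.0 + 26500 − 2 × 135) = 26500 × 162000.0 / 188365.0 ≈ 22790.9 mm.
Far limit Df = s·(H − f)/(H − s) = 26500 × (162135.0 − 135) / (162135.0 − 26500) = 26500 × 162000.0 / 135635.0 ≈ 31651.1 mm.
Depth of field = Df − Dn = 31651.1 − 22790.9 ≈ 8860.2 mm ≈ 8.86 m.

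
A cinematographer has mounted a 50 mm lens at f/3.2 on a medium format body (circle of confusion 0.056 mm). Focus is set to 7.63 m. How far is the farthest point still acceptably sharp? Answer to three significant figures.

16.7 m

Hyperfocal distance H = f²/(N·c) + f = 50²/(3.2 × 0.056) + 50 = 2500/0.1792 + 50 ≈ 14000.9 mm ≈ 14.00 m.
Far limit Df = s·(H − f)/(H − s) = 7630 × (14000.9 − 50) / (14000.9 − 7630) = 7630 × 13950.9 / 6370.9 ≈ 16708 mm ≈ 16.7 m.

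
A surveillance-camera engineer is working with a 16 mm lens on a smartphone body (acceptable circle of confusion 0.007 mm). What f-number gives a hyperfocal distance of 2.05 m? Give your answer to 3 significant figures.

f/18

Rearrange H = f²/(N·c) + f for N: N = f² / ((H − f)·c).
N = 16² / ((2050 − 16) × 0.007) = 256 / 14.24 ≈ 18.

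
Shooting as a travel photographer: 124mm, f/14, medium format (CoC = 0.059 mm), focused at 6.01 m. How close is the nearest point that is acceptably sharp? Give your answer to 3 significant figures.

Hyperfocal distance H = f²/(N·c) + f = 124²/(14 × 0.059) + 124 = 15376/0.826 + 124 ≈ 18739.0 mm ≈ 18.74 m.
Near limit Dn = s·(H − f)/(H + s − 2f) = 6010 × (18739.0 − 124) / (18739.0 + 6010 − 2 × 124) = 6010 × 18615.0 / 24501.0 ≈ 4566.2 mm ≈ 4.57 m.

4.57 m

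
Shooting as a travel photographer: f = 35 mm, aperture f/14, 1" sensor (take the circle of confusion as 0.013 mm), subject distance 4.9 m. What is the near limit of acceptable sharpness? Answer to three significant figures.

2.84 m

Hyperfocal distance H = f²/(N·c) + f = 35²/(14 × 0.013) + 35 = 1225/0.182 + 35 ≈ 6765.8 mm ≈ 6.766 m.
Near limit Dn = s·(H − f)/(H + s − 2f) = 4900 × (6765.8 − 35) / (6765.8 + 4900 − 2 × 35) = 4900 × 6730.8 / 11595.8 ≈ 2844.2 mm ≈ 2.84 m.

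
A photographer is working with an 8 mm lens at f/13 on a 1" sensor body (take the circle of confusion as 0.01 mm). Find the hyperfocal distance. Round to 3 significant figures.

0.500 m

Hyperfocal distance H = f²/(N·c) + f = 8²/(13 × 0.01) + 8 = 64/0.13 + 8 ≈ 500.3 mm ≈ 0.500 m.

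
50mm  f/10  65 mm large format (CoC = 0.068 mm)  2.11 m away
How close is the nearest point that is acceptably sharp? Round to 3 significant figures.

1.35 m

Hyperfocal distance H = f²/(N·c) + f = 50²/(10 × 0.068) + 50 = 2500/0.68 + 50 ≈ 3726.5 mm ≈ 3.726 m.
Near limit Dn = s·(H − f)/(H + s − 2f) = 2110 × (3726.5 − 50) / (3726.5 + 2110 − 2 × 50) = 2110 × 3676.5 / 5736.5 ≈ 1352.3 mm ≈ 1.35 m.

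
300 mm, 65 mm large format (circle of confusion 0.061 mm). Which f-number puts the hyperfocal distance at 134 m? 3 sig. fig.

Rearrange H = f²/(N·c) + f for N: N = f² / ((H − f)·c).
N = 300² / ((134000 − 300) × 0.061) = 90000 / 8156 ≈ 11.

f/11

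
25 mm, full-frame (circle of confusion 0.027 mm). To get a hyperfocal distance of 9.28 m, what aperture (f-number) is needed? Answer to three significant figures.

f/2.50

Rearrange H = f²/(N·c) + f for N: N = f² / ((H − f)·c).
N = 25² / ((9280 − 25) × 0.027) = 625 / 249.9 ≈ 2.50.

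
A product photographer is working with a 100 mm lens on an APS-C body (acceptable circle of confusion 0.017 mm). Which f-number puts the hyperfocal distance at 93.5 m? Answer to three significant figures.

Rearrange H = f²/(N·c) + f for N: N = f² / ((H − f)·c).
N = 100² / ((93500 − 100) × 0.017) = 10000 / 1588 ≈ 6.30.

f/6.30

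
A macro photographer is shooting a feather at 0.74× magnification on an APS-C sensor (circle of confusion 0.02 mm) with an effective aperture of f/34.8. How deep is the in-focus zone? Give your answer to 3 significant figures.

2.54 mm

At magnification m, DoF ≈ 2·N_eff·c/m² = 2 × 34.8 × 0.02 / 0.74² = 1.392 / 0.5476 ≈ 2.54 mm.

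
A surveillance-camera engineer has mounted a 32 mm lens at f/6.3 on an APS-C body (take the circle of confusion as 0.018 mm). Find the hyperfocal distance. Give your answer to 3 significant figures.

9.06 m

Hyperfocal distance H = f²/(N·c) + f = 32²/(6.3 × 0.018) + 32 = 1024/0.1134 + 32 ≈ 9062.0 mm ≈ 9.06 m.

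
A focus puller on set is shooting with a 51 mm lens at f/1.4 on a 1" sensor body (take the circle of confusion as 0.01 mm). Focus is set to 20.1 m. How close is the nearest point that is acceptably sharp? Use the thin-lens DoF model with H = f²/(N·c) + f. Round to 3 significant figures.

18.1 m

Hyperfocal distance H = f²/(N·c) + f = 51²/(1.4 × 0.01) + 51 = 2601/0.014 + 51 ≈ 185836.7 mm ≈ 185.8 m.
Near limit Dn = s·(H − f)/(H + s − 2f) = 20100 × (185836.7 − 51) / (185836.7 + 20100 − 2 × 51) = 20100 × 185785.7 / 205834.7 ≈ 18142 mm ≈ 18.1 m.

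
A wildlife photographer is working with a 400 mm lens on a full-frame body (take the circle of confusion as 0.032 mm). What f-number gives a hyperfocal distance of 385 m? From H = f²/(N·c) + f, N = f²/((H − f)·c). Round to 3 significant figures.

Rearrange H = f²/(N·c) + f for N: N = f² / ((H − f)·c).
N = 400² / ((385000 − 400) × 0.032) = 160000 / 12307 ≈ 13.

f/13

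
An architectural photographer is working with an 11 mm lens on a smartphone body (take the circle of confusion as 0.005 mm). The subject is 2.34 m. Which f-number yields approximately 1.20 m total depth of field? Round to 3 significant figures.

f/2.51

Write h = H − f = f²/(N·c). The thin-lens limits are Dn = s·h/(h + (s−f)) and Df = s·h/(h − (s−f)), so DoF = Df − Dn = 2·s·(s−f)·h / (h² − (s−f)²).
That is a quadratic in h: DoF·h² − 2·s·(s−f)·h − DoF·(s−f)² = 0 ⇒ h = (s−f)·(s + √(s² + DoF²)) / DoF = 2329 × (2340 + √(2340² + 1200²)) / 1200 = 2329 × (2340 + 2629.75) / 1200 ≈ 9645.5 mm.
Then N = f²/(c·h) = 11² / (0.005 × 9645.5) = 121 / 48.227 ≈ 2.51.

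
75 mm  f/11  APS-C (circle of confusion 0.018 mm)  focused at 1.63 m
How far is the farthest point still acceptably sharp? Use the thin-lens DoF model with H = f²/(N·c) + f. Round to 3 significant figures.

Hyperfocal distance H = f²/(N·c) + f = 75²/(11 × 0.018) + 75 = 5625/0.198 + 75 ≈ 28484.1 mm ≈ 28.48 m.
Far limit Df = s·(H − f)/(H − s) = 1630 × (28484.1 − 75) / (28484.1 − 1630) = 1630 × 28409.1 / 26854.1 ≈ 1724.4 mm ≈ 1.72 m.

1.72 m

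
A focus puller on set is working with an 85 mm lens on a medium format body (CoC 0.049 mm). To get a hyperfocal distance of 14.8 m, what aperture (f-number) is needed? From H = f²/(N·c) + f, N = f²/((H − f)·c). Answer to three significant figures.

f/10

Rearrange H = f²/(N·c) + f for N: N = f² / ((H − f)·c).
N = 85² / ((14800 − 85) × 0.049) = 7225 / 721.0 ≈ 10.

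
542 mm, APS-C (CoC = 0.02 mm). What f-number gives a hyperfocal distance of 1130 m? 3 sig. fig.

f/13

Rearrange H = f²/(N·c) + f for N: N = f² / ((H − f)·c).
N = 542² / ((1130000 − 542) × 0.02) = 293764 / 22589 ≈ 13.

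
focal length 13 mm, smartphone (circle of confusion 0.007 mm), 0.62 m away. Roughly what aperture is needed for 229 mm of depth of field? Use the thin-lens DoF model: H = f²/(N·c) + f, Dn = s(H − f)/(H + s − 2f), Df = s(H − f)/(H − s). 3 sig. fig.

f/7.11

Write h = H − f = f²/(N·c). The thin-lens limits are Dn = s·h/(h + (s−f)) and Df = s·h/(h − (s−f)), so DoF = Df − Dn = 2·s·(s−f)·h / (h² − (s−f)²).
That is a quadratic in h: DoF·h² − 2·s·(s−f)·h − DoF·(s−f)² = 0 ⇒ h = (s−f)·(s + √(s² + DoF²)) / DoF = 607 × (620 + √(620² + 229²)) / 229 = 607 × (620 + 660.939) / 229 ≈ 3395.3 mm.
Then N = f²/(c·h) = 13² / (0.007 × 3395.3) = 169 / 23.767 ≈ 7.11.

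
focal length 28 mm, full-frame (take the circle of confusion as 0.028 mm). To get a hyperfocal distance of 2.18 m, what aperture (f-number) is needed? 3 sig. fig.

Rearrange H = f²/(N·c) + f for N: N = f² / ((H − f)·c).
N = 28² / ((2180 − 28) × 0.028) = 784 / 60.26 ≈ 13.

f/13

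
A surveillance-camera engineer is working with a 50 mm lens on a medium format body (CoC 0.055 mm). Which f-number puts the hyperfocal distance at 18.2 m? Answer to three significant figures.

Rearrange H = f²/(N·c) + f for N: N = f² / ((H − f)·c).
N = 50² / ((18200 − 50) × 0.055) = 2500 / 998.2 ≈ 2.50.

f/2.50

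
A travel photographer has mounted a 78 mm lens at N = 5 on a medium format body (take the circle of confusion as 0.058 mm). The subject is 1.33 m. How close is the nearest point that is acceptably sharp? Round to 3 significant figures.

Hyperfocal distance H = f²/(N·c) + f = 78²/(5 × 0.058) + 78 = 6084/0.29 + 78 ≈ 21057.3 mm ≈ 21.06 m.
Near limit Dn = s·(H − f)/(H + s − 2f) = 1330 × (21057.3 − 78) / (21057.3 + 1330 − 2 × 78) = 1330 × 20979.3 / 22231.3 ≈ 1255.1 mm ≈ 1.26 m.

1.26 m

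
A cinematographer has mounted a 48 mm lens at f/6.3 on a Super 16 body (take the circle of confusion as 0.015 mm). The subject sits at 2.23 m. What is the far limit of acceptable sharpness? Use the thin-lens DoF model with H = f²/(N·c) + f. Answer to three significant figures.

2.45 m

Hyperfocal distance H = f²/(N·c) + f = 48²/(6.3 × 0.015) + 48 = 2304/0.0945 + 48 ≈ 24429.0 mm ≈ 24.43 m.
Far limit Df = s·(H − f)/(H − s) = 2230 × (24429.0 − 48) / (24429.0 − 2230) = 2230 × 24381.0 / 22199.0 ≈ 2449.2 mm ≈ 2.45 m.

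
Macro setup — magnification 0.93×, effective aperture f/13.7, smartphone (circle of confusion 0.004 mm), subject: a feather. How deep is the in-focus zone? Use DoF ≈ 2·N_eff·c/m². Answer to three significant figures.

At magnification m, DoF ≈ 2·N_eff·c/m² = 2 × 13.7 × 0.004 / 0.93² = 0.1096 / 0.8649 ≈ 0.127 mm.

0.127 mm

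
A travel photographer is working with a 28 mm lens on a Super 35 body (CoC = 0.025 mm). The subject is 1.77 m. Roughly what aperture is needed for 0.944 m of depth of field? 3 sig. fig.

Write h = H − f = f²/(N·c). The thin-lens limits are Dn = s·h/(h + (s−f)) and Df = s·h/(h − (s−f)), so DoF = Df − Dn = 2·s·(s−f)·h / (h² − (s−f)²).
That is a quadratic in h: DoF·h² − 2·s·(s−f)·h − DoF·(s−f)² = 0 ⇒ h = (s−f)·(s + √(s² + DoF²)) / DoF = 1742 × (1770 + √(1770² + 944²)) / 944 = 1742 × (1770 + 2006.00) / 944 ≈ 6968.0 mm.
Then N = f²/(c·h) = 28² / (0.025 × 6968.0) = 784 / 174.20 ≈ 4.50.

f/4.50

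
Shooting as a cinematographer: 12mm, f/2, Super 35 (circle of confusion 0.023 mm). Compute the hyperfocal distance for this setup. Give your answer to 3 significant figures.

Hyperfocal distance H = f²/(N·c) + f = 12²/(2 × 0.023) + 12 = 144/0.046 + 12 ≈ 3142.4 mm ≈ 3.14 m.

3.14 m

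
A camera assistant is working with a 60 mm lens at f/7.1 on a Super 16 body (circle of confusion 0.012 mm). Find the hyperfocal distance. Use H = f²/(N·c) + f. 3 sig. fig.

Hyperfocal distance H = f²/(N·c) + f = 60²/(7.1 × 0.012) + 60 = 3600/0.0852 + 60 ≈ 42313.5 mm ≈ 42.3 m.

42.3 m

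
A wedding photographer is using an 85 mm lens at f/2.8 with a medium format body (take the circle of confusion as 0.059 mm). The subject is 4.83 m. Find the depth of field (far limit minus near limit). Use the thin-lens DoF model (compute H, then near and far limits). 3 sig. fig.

1.06 m

Hyperfocal distance H = f²/(N·c) + f = 85²/(2.8 × 0.059) + 85 = 7225/0.1652 + 85 ≈ 43819.9 mm ≈ 43.82 m.
Near limit Dn = s·(H − f)/(H + s − 2f) = 4830 × (43819.9 − 85) / (43819.9 + 4830 − 2 × 85) = 4830 × 43734.9 / 48479.9 ≈ 4357.3 mm.
Far limit Df = s·(H − f)/(H − s) = 4830 × (43819.9 − 85) / (43819.9 − 4830) = 4830 × 43734.9 / 38989.9 ≈ 5417.8 mm.
Depth of field = Df − Dn = 5417.8 − 4357.3 ≈ 1060.5 mm ≈ 1.06 m.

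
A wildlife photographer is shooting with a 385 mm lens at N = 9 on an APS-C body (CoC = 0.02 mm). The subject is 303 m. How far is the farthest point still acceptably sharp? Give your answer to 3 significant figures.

479 m

Hyperfocal distance H = f²/(N·c) + f = 385²/(9 × 0.02) + 385 = 148225/0.18 + 385 ≈ 823857.2 mm ≈ 823.9 m.
Far limit Df = s·(H − f)/(H − s) = 303000 × (823857.2 − 385) / (823857.2 − 303000) = 303000 × 823472.2 / 520857.2 ≈ 479041 mm ≈ 479 m.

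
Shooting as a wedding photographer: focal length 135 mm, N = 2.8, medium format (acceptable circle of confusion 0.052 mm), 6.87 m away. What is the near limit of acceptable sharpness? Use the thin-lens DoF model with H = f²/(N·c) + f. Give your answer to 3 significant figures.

Hyperfocal distance H = f²/(N·c) + f = 135²/(2.8 × 0.052) + 135 = 18225/0.1456 + 135 ≈ 125306.7 mm ≈ 125.3 m.
Near limit Dn = s·(H − f)/(H + s − 2f) = 6870 × (125306.7 − 135) / (125306.7 + 6870 − 2 × 135) = 6870 × 125171.7 / 131906.7 ≈ 6519.2 mm ≈ 6.52 m.

6.52 m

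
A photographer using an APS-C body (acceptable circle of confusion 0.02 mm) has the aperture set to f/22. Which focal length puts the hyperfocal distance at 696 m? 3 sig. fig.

553 mm

From H = f²/(N·c) + f, with f ≪ H: f ≈ √(H·N·c) = √(696000 × 22 × 0.02) = √306240 ≈ 553.4 mm.
The +f correction barely moves this — solving exactly, f² + N·c·f − N·c·H = 0 ⇒ f = (−N·c + √((N·c)² + 4·N·c·H))/2 = (−0.44 + √1224960)/2 ≈ 553.17 mm, so f ≈ 553 mm.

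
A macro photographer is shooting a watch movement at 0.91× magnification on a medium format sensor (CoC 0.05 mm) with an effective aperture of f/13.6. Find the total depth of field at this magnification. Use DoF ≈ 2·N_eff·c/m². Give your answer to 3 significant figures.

At magnification m, DoF ≈ 2·N_eff·c/m² = 2 × 13.6 × 0.05 / 0.91² = 1.36 / 0.8281 ≈ 1.64 mm.

1.64 mm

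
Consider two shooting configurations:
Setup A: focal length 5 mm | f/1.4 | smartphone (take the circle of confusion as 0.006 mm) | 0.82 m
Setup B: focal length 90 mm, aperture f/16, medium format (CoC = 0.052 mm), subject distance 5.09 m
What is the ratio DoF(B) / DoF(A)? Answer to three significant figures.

14.6

Setup A: H = 5²/(1.4×0.006) + 5 ≈ 2981.2 mm; DoF = Df − Dn = 1129.23 − 643.72 ≈ 485.51 mm.
Setup B: H = 90²/(16×0.052) + 90 ≈ 9825.6 mm; DoF = Df − Dn = 10464.2 − 3362.9 ≈ 7101.3 mm.
Ratio = 7101.3 / 485.51 ≈ 14.6.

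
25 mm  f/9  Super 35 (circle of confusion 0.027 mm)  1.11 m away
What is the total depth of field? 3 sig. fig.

Hyperfocal distance H = f²/(N·c) + f = 25²/(9 × 0.027) + 25 = 625/0.243 + 25 ≈ 2597.0 mm ≈ 2.597 m.
Near limit Dn = s·(H − f)/(H + s − 2f) = 1110 × (2597.0 − 25) / (2597.0 + 1110 − 2 × 25) = 1110 × 2572.0 / 3657.0 ≈ 780.7 mm.
Far limit Df = s·(H − f)/(H − s) = 1110 × (2597.0 − 25) / (2597.0 − 1110) = 1110 × 2572.0 / 1487.0 ≈ 1919.9 mm.
Depth of field = Df − Dn = 1919.9 − 780.7 ≈ 1139.2 mm ≈ 1.14 m.

1.14 m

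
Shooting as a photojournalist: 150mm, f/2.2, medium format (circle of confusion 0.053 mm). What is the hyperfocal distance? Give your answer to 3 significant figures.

Hyperfocal distance H = f²/(N·c) + f = 150²/(2.2 × 0.053) + 150 = 22500/0.1166 + 150 ≈ 193117.4 mm ≈ 193 m.

193 m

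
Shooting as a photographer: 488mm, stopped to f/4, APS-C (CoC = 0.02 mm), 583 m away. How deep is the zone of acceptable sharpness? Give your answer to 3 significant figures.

Hyperfocal distance H = f²/(N·c) + f = 488²/(4 × 0.02) + 488 = 238144/0.08 + 488 ≈ 2977288.0 mm ≈ 2977 m.
Near limit Dn = s·(H − f)/(H + s − 2f) = 583000 × (2977288.0 − 488) / (2977288.0 + 583000 − 2 × 488) = 583000 × 2976800.0 / 3559312.0 ≈ 487587 mm.
Far limit Df = s·(H − f)/(H − s) = 583000 × (2977288.0 − 488) / (2977288.0 − 583000) = 583000 × 2976800.0 / 2394288.0 ≈ 724839 mm.
Depth of field = Df − Dn = 724839 − 487587 ≈ 237252 mm ≈ 237 m.

237 m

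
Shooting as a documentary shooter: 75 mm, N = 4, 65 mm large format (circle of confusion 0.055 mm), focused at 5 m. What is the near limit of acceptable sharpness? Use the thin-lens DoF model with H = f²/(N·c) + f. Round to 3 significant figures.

Hyperfocal distance H = f²/(N·c) + f = 75²/(4 × 0.055) + 75 = 5625/0.22 + 75 ≈ 25643.2 mm ≈ 25.64 m.
Near limit Dn = s·(H − f)/(H + s − 2f) = 5000 × (25643.2 − 75) / (25643.2 + 5000 − 2 × 75) = 5000 × 25568.2 / 30493.2 ≈ 4192.4 mm ≈ 4.19 m.

4.19 m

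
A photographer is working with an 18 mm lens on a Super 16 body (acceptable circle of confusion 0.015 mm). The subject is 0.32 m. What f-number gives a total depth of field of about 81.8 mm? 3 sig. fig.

Write h = H − f = f²/(N·c). The thin-lens limits are Dn = s·h/(h + (s−f)) and Df = s·h/(h − (s−f)), so DoF = Df − Dn = 2·s·(s−f)·h / (h² − (s−f)²).
That is a quadratic in h: DoF·h² − 2·s·(s−f)·h − DoF·(s−f)² = 0 ⇒ h = (s−f)·(s + √(s² + DoF²)) / DoF = 302 × (320 + √(320² + 81.8²)) / 81.8 = 302 × (320 + 330.290) / 81.8 ≈ 2400.8 mm.
Then N = f²/(c·h) = 18² / (0.015 × 2400.8) = 324 / 36.012 ≈ 9.

f/9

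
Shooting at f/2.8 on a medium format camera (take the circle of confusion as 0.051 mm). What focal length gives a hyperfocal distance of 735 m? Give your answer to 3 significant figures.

From H = f²/(N·c) + f, with f ≪ H: f ≈ √(H·N·c) = √(735000 × 2.8 × 0.051) = √104958 ≈ 324.0 mm.
The +f correction barely moves this — solving exactly, f² + N·c·f − N·c·H = 0 ⇒ f = (−N·c + √((N·c)² + 4·N·c·H))/2 = (−0.1428 + √419832)/2 ≈ 323.90 mm, so f ≈ 324 mm.

324 mm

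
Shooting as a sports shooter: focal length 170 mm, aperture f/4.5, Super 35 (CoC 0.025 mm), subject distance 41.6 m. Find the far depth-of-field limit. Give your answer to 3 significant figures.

Hyperfocal distance H = f²/(N·c) + f = 170²/(4.5 × 0.025) + 170 = 28900/0.1125 + 170 ≈ 257058.9 mm ≈ 257.1 m.
Far limit Df = s·(H − f)/(H − s) = 41600 × (257058.9 − 170) / (257058.9 − 41600) = 41600 × 256888.9 / 215458.9 ≈ 49599 mm ≈ 49.6 m.

49.6 m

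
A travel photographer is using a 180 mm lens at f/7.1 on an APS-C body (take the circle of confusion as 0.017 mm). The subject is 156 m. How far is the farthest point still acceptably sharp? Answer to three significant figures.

Hyperfocal distance H = f²/(N·c) + f = 180²/(7.1 × 0.017) + 180 = 32400/0.1207 + 180 ≈ 268614.1 mm ≈ 268.6 m.
Far limit Df = s·(H − f)/(H − s) = 156000 × (268614.1 − 180) / (268614.1 − 156000) = 156000 × 268434.1 / 112614.1 ≈ 371851 mm ≈ 372 m.

372 m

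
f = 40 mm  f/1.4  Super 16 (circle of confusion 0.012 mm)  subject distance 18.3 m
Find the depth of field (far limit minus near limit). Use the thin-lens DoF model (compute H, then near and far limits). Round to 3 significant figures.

Hyperfocal distance H = f²/(N·c) + f = 40²/(1.4 × 0.012) + 40 = 1600/0.0168 + 40 ≈ 95278.1 mm ≈ 95.28 m.
Near limit Dn = s·(H − f)/(H + s − 2f) = 18300 × (95278.1 − 40) / (95278.1 + 18300 − 2 × 40) = 18300 × 95238.1 / 113498.1 ≈ 15355.8 mm.
Far limit Df = s·(H − f)/(H − s) = 18300 × (95278.1 − 40) / (95278.1 − 18300) = 18300 × 95238.1 / 76978.1 ≈ 22640.9 mm.
Depth of field = Df − Dn = 22640.9 − 15355.8 ≈ 7285.1 mm ≈ 7.29 m.

7.29 m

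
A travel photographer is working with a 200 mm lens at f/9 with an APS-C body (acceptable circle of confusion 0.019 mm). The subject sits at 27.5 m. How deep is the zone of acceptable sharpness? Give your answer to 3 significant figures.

6.51 m

Hyperfocal distance H = f²/(N·c) + f = 200²/(9 × 0.019) + 200 = 40000/0.171 + 200 ≈ 234118.1 mm ≈ 234.1 m.
Near limit Dn = s·(H − f)/(H + s − 2f) = 27500 × (234118.1 − 200) / (234118.1 + 27500 − 2 × 200) = 27500 × 233918.1 / 261218.1 ≈ 24626.0 mm.
Far limit Df = s·(H − f)/(H − s) = 27500 × (234118.1 − 200) / (234118.1 − 27500) = 27500 × 233918.1 / 206618.1 ≈ 31133.5 mm.
Depth of field = Df − Dn = 31133.5 − 24626.0 ≈ 6507.5 mm ≈ 6.51 m.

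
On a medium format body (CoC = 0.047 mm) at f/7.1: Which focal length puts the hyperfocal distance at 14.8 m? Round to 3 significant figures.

70.1 mm

From H = f²/(N·c) + f, with f ≪ H: f ≈ √(H·N·c) = √(14800 × 7.1 × 0.047) = √4938.8 ≈ 70.28 mm.
Exact: f² + N·c·f − N·c·H = 0 ⇒ f = (−N·c + √((N·c)² + 4·N·c·H))/2 = (−0.3337 + √19755)/2 ≈ 70.110 mm ≈ 70.1 mm.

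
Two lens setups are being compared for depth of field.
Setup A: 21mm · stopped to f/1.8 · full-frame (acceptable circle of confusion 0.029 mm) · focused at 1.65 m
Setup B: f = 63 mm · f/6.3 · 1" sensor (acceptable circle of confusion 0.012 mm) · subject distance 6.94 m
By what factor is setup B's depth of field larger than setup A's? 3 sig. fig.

2.80

Setup A: H = 21²/(1.8×0.029) + 21 ≈ 8469.3 mm; DoF = Df − Dn = 2044.15 − 1383.28 ≈ 660.87 mm.
Setup B: H = 63²/(6.3×0.012) + 63 ≈ 52563.0 mm; DoF = Df − Dn = 7986.1 − 6136.2 ≈ 1849.9 mm.
Ratio = 1849.9 / 660.87 ≈ 2.80.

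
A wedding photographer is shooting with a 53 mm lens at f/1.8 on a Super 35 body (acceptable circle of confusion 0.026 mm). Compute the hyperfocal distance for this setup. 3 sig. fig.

Hyperfocal distance H = f²/(N·c) + f = 53²/(1.8 × 0.026) + 53 = 2809/0.0468 + 53 ≈ 60074.4 mm ≈ 60.1 m.

60.1 m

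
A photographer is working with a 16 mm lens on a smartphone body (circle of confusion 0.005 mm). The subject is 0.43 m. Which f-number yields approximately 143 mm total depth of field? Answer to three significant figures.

f/20

Write h = H − f = f²/(N·c). The thin-lens limits are Dn = s·h/(h + (s−f)) and Df = s·h/(h − (s−f)), so DoF = Df − Dn = 2·s·(s−f)·h / (h² − (s−f)²).
That is a quadratic in h: DoF·h² − 2·s·(s−f)·h − DoF·(s−f)² = 0 ⇒ h = (s−f)·(s + √(s² + DoF²)) / DoF = 414 × (430 + √(430² + 143²)) / 143 = 414 × (430 + 453.154) / 143 ≈ 2556.8 mm.
Then N = f²/(c·h) = 16² / (0.005 × 2556.8) = 256 / 12.784 ≈ 20.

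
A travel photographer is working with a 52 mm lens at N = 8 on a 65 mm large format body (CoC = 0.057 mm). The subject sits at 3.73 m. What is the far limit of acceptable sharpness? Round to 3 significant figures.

9.82 m

Hyperfocal distance H = f²/(N·c) + f = 52²/(8 × 0.057) + 52 = 2704/0.456 + 52 ≈ 5981.8 mm ≈ 5.982 m.
Far limit Df = s·(H − f)/(H − s) = 3730 × (5981.8 − 52) / (5981.8 − 3730) = 3730 × 5929.8 / 2251.8 ≈ 9822.4 mm ≈ 9.82 m.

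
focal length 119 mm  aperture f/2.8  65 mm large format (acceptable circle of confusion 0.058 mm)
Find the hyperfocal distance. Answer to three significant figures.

Hyperfocal distance H = f²/(N·c) + f = 119²/(2.8 × 0.058) + 119 = 14161/0.1624 + 119 ≈ 87317.3 mm ≈ 87.3 m.

87.3 m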